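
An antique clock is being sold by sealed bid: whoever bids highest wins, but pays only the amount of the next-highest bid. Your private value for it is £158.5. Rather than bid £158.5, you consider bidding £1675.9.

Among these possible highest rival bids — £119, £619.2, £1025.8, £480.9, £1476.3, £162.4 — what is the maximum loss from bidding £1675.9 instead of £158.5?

£1317.8

£119: same outcome either way → loss £0.
£619.2: truthful gives £0, deviation gives −£460.7 → loss £460.7.
£1025.8: truthful gives £0, deviation gives −£867.3 → loss £867.3.
£480.9: truthful gives £0, deviation gives −£322.4 → loss £322.4.
£1476.3: truthful gives £0, deviation gives −£1317.8 → loss £1317.8.
£162.4: truthful gives £0, deviation gives −£3.9 → loss £3.9.
Maximum loss: £1317.8.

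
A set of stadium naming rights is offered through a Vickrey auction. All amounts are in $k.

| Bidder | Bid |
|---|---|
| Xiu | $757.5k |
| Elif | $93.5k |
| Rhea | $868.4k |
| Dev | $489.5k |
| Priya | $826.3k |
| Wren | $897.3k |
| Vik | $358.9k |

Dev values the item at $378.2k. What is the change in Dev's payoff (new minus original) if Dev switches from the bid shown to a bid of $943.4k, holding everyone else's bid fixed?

−$519.1k

The highest bid among the other bidders is $897.3k; Dev's bid doesn't change that.
Original bid $489.5k: Dev is not highest (top rival bid is $897.3k); payoff $0k.
Alternative bid $943.4k: Dev is highest, pays the top rival bid $897.3k; payoff $378.2k − $897.3k = −$519.1k.
Change in payoff = −$519.1k − ($0k) = −$519.1k.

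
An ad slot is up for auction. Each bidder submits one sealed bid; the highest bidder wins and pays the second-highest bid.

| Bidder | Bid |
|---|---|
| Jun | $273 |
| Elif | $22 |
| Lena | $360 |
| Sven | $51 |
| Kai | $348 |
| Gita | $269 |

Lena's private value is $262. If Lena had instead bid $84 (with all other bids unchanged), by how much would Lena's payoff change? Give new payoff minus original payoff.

The highest bid among the other bidders is $348; Lena's bid doesn't change that.
Original bid $360: Lena is highest, pays the top rival bid $348; payoff $262 − $348 = −$86.
Alternative bid $84: Lena is not highest (top rival bid is $348); payoff $0.
Change in payoff = $0 − (−$86) = $86.

$86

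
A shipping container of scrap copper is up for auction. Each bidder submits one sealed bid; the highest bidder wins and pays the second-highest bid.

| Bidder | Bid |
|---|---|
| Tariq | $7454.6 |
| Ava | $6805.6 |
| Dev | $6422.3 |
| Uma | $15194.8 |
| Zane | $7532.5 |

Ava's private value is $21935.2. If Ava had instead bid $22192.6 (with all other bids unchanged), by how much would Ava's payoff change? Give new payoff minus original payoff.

$6740.4

The highest bid among the other bidders is $15194.8; Ava's bid doesn't change that.
Original bid $6805.6: Ava is not highest (top rival bid is $15194.8); payoff $0.
Alternative bid $22192.6: Ava is highest, pays the top rival bid $15194.8; payoff $21935.2 − $15194.8 = $6740.4.
Change in payoff = $6740.4 − ($0) = $6740.4.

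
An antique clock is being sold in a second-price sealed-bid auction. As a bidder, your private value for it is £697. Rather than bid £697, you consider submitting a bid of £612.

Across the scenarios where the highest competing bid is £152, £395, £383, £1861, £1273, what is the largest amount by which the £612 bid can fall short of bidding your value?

£152: same outcome either way → loss £0.
£395: same outcome either way → loss £0.
£383: same outcome either way → loss £0.
£1861: same outcome either way → loss £0.
£1273: same outcome either way → loss £0.
Maximum loss: £0.

£0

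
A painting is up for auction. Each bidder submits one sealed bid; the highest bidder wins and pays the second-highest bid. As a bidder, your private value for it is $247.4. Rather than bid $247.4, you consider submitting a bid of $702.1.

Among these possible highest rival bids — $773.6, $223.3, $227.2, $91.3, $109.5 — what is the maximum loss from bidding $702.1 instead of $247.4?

$773.6: same outcome either way → loss $0.
$223.3: same outcome either way → loss $0.
$227.2: same outcome either way → loss $0.
$91.3: same outcome either way → loss $0.
$109.5: same outcome either way → loss $0.
Maximum loss: $0.

$0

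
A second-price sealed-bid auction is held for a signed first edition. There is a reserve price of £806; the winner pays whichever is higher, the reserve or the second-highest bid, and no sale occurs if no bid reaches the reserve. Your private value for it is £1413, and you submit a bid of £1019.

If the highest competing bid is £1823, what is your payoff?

£0

Your bid £1019 is below the highest competing bid £1823, so you lose. Payoff £0.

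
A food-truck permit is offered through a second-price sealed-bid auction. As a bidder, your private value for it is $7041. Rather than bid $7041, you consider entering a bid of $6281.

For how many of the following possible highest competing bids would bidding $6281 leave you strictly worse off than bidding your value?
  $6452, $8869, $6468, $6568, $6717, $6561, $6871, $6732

7

The deviation hurts exactly when the highest competing bid lies strictly between $6281 and $7041 — underbidding then forfeits a profitable win.
$6452: inside the interval → strictly worse (loss $589).
$8869: above both → same outcome either way.
$6468: inside the interval → strictly worse (loss $573).
$6568: inside the interval → strictly worse (loss $473).
$6717: inside the interval → strictly worse (loss $324).
$6561: inside the interval → strictly worse (loss $480).
$6871: inside the interval → strictly worse (loss $170).
$6732: inside the interval → strictly worse (loss $309).
Count: 7.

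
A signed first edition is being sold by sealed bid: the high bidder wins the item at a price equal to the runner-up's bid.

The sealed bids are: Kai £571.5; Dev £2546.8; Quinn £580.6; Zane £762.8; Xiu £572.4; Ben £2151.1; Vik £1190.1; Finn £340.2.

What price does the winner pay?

Highest bid: Dev at £2546.8, so Dev wins.
Second-highest bid: Ben at £2151.1 — that is the price the winner pays.

£2151.1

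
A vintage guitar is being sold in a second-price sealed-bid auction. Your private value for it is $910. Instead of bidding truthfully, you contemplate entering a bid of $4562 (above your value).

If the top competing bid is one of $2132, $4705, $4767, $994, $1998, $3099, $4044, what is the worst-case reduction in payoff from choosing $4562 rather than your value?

$2132: truthful gives $0, deviation gives −$1222 → loss $1222.
$4705: same outcome either way → loss $0.
$4767: same outcome either way → loss $0.
$994: truthful gives $0, deviation gives −$84 → loss $84.
$1998: truthful gives $0, deviation gives −$1088 → loss $1088.
$3099: truthful gives $0, deviation gives −$2189 → loss $2189.
$4044: truthful gives $0, deviation gives −$3134 → loss $3134.
Maximum loss: $3134.

$3134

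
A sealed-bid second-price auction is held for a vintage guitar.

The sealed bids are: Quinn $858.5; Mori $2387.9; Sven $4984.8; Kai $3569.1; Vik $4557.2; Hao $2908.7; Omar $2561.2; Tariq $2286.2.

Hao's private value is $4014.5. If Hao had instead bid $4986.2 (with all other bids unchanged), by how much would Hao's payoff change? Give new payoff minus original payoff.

−$970.3

The highest bid among the other bidders is $4984.8; Hao's bid doesn't change that.
Original bid $2908.7: Hao is not highest (top rival bid is $4984.8); payoff $0.
Alternative bid $4986.2: Hao is highest, pays the top rival bid $4984.8; payoff $4014.5 − $4984.8 = −$970.3.
Change in payoff = −$970.3 − ($0) = −$970.3.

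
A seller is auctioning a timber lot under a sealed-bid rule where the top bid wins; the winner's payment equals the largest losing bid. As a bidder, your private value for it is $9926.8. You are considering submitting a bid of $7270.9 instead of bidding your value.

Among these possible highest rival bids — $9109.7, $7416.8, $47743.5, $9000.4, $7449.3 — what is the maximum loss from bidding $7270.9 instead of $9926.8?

$9109.7: truthful gives $817.1, deviation gives $0 → loss $817.1.
$7416.8: truthful gives $2510, deviation gives $0 → loss $2510.
$47743.5: same outcome either way → loss $0.
$9000.4: truthful gives $926.4, deviation gives $0 → loss $926.4.
$7449.3: truthful gives $2477.5, deviation gives $0 → loss $2477.5.
Maximum loss: $2510.

$2510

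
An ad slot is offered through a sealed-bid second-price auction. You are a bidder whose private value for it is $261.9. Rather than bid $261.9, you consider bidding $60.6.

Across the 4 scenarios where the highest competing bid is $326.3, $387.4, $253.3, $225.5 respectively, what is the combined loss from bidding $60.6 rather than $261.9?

$45

The deviation costs you only when the competing bid falls strictly between $60.6 and $261.9; elsewhere both bids give the same outcome.
$326.3: outcomes coincide → loss $0.
$387.4: outcomes coincide → loss $0.
$253.3: truthful payoff $8.6, deviation payoff $0 → loss $8.6.
$225.5: truthful payoff $36.4, deviation payoff $0 → loss $36.4.
Total loss = $8.6 + $36.4 = $45.
In a second-price auction your bid sets only whether you win, not what you pay, so bidding your true value is weakly dominant.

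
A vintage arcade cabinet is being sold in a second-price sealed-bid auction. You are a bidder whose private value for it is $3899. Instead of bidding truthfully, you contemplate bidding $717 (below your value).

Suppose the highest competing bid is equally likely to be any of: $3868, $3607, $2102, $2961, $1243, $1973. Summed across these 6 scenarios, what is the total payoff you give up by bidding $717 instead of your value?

$7640

The deviation costs you only when the competing bid falls strictly between $717 and $3899; elsewhere both bids give the same outcome.
$3868: truthful payoff $31, deviation payoff $0 → loss $31.
$3607: truthful payoff $292, deviation payoff $0 → loss $292.
$2102: truthful payoff $1797, deviation payoff $0 → loss $1797.
$2961: truthful payoff $938, deviation payoff $0 → loss $938.
$1243: truthful payoff $2656, deviation payoff $0 → loss $2656.
$1973: truthful payoff $1926, deviation payoff $0 → loss $1926.
Total loss = $31 + $292 + $1797 + $938 + $2656 + $1926 = $7640.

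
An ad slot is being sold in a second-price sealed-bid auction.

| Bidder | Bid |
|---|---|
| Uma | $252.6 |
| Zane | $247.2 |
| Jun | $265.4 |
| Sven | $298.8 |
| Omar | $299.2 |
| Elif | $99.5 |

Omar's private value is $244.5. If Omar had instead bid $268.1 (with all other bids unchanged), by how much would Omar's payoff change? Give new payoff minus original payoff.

$54.3

The highest bid among the other bidders is $298.8; Omar's bid doesn't change that.
Original bid $299.2: Omar is highest, pays the top rival bid $298.8; payoff $244.5 − $298.8 = −$54.3.
Alternative bid $268.1: Omar is not highest (top rival bid is $298.8); payoff $0.
Change in payoff = $0 − (−$54.3) = $54.3.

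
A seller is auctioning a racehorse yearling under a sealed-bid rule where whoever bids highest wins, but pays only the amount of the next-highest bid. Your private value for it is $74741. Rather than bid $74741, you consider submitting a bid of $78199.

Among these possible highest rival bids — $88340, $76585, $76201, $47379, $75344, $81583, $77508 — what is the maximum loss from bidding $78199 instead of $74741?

$2767

$88340: same outcome either way → loss $0.
$76585: truthful gives $0, deviation gives −$1844 → loss $1844.
$76201: truthful gives $0, deviation gives −$1460 → loss $1460.
$47379: same outcome either way → loss $0.
$75344: truthful gives $0, deviation gives −$603 → loss $603.
$81583: same outcome either way → loss $0.
$77508: truthful gives $0, deviation gives −$2767 → loss $2767.
Maximum loss: $2767.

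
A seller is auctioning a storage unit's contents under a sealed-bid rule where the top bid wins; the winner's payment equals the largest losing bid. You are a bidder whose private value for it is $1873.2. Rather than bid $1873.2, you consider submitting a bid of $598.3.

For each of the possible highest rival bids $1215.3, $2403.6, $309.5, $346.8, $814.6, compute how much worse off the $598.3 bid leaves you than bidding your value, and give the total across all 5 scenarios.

The deviation costs you only when the competing bid falls strictly between $598.3 and $1873.2; elsewhere both bids give the same outcome.
$1215.3: truthful payoff $657.9, deviation payoff $0 → loss $657.9.
$2403.6: outcomes coincide → loss $0.
$309.5: outcomes coincide → loss $0.
$346.8: outcomes coincide → loss $0.
$814.6: truthful payoff $1058.6, deviation payoff $0 → loss $1058.6.
Total loss = $657.9 + $1058.6 = $1716.5.
Because the price is fixed by the runner-up's bid, deviating from your value can only change a good outcome into a bad one — never the reverse.

$1716.5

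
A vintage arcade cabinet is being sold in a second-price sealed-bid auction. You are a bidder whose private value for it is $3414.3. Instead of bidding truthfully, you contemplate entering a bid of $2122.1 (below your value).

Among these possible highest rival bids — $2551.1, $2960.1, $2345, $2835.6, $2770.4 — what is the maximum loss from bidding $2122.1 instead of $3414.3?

$2551.1: truthful gives $863.2, deviation gives $0 → loss $863.2.
$2960.1: truthful gives $454.2, deviation gives $0 → loss $454.2.
$2345: truthful gives $1069.3, deviation gives $0 → loss $1069.3.
$2835.6: truthful gives $578.7, deviation gives $0 → loss $578.7.
$2770.4: truthful gives $643.9, deviation gives $0 → loss $643.9.
Maximum loss: $1069.3.

$1069.3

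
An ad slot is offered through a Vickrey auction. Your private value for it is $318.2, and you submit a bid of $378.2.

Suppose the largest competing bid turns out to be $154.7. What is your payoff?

Your bid $378.2 exceeds the highest competing bid $154.7, so you win.
In a second-price auction the winner pays the second-highest bid, $154.7.
Payoff = value − price = $318.2 − $154.7 = $163.5.

$163.5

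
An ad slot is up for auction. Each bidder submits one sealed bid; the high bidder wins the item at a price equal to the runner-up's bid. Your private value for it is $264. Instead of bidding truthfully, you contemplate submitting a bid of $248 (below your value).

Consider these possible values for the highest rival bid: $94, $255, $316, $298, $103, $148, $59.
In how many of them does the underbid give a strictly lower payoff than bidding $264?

1

The deviation hurts exactly when the highest competing bid lies strictly between $248 and $264 — underbidding then forfeits a profitable win.
$94: below both → same outcome either way.
$255: inside the interval → strictly worse (loss $9).
$316: above both → same outcome either way.
$298: above both → same outcome either way.
$103: below both → same outcome either way.
$148: below both → same outcome either way.
$59: below both → same outcome either way.
Count: 1.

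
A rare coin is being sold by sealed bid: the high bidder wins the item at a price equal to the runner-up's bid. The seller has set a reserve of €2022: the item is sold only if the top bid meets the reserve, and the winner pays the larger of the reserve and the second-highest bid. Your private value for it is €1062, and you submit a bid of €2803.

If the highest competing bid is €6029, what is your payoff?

Your bid €2803 is below the highest competing bid €6029, so you lose. Payoff €0.

€0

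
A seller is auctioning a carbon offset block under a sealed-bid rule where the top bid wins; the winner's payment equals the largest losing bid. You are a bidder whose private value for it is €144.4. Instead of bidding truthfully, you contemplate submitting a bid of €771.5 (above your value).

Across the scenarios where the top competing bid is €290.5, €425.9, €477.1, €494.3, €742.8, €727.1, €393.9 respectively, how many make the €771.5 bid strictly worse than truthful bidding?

The deviation hurts exactly when the highest competing bid lies strictly between €144.4 and €771.5 — overbidding then wins at a price above your value.
€290.5: inside the interval → strictly worse (loss €146.1).
€425.9: inside the interval → strictly worse (loss €281.5).
€477.1: inside the interval → strictly worse (loss €332.7).
€494.3: inside the interval → strictly worse (loss €349.9).
€742.8: inside the interval → strictly worse (loss €598.4).
€727.1: inside the interval → strictly worse (loss €582.7).
€393.9: inside the interval → strictly worse (loss €249.5).
Count: 7.

7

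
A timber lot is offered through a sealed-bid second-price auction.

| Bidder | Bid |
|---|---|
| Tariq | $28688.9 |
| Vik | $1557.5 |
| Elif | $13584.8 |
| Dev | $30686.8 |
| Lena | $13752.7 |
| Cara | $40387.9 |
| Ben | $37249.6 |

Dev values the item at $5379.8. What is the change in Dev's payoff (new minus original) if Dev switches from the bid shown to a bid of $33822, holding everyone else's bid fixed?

The highest bid among the other bidders is $40387.9; Dev's bid doesn't change that.
Original bid $30686.8: Dev is not highest (top rival bid is $40387.9); payoff $0.
Alternative bid $33822: Dev is not highest (top rival bid is $40387.9); payoff $0.
Change in payoff = $0 − ($0) = $0.

$0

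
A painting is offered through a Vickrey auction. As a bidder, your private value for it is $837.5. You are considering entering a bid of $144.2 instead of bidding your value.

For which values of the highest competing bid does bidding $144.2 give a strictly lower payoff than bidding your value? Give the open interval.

If the competing bid is below $144.2, both bids win at the same price — no difference.
If it is above $837.5, both bids lose — no difference.
If it lies strictly between $144.2 and $837.5, bidding your value wins at a price below your value (positive payoff) while bidding $144.2 loses (payoff 0).
So the deviation strictly hurts on the open interval ($144.2, $837.5).
In a second-price auction your bid sets only whether you win, not what you pay, so bidding your true value is weakly dominant.

($144.2, $837.5)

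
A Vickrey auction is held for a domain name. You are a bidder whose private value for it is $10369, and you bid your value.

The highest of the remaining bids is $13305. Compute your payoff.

$0

Your bid $10369 is below the highest competing bid $13305, so you lose.
A losing bidder pays nothing and receives nothing: payoff = $0.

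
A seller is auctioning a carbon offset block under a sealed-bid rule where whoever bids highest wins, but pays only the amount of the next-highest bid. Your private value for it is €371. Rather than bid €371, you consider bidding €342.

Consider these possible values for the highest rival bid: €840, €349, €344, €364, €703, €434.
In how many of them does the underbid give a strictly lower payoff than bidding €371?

3

The deviation hurts exactly when the highest competing bid lies strictly between €342 and €371 — underbidding then forfeits a profitable win.
€840: above both → same outcome either way.
€349: inside the interval → strictly worse (loss €22).
€344: inside the interval → strictly worse (loss €27).
€364: inside the interval → strictly worse (loss €7).
€703: above both → same outcome either way.
€434: above both → same outcome either way.
Count: 3.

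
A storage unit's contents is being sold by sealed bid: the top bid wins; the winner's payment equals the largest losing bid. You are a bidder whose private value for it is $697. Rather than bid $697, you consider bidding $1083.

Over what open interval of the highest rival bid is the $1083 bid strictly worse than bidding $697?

If the competing bid is below $697, both bids win at the same price — no difference.
If it is above $1083, both bids lose — no difference.
If it lies strictly between $697 and $1083, bidding your value loses (payoff 0) while bidding $1083 wins at a price above your value (payoff negative).
So the deviation strictly hurts on the open interval ($697, $1083).

($697, $1083)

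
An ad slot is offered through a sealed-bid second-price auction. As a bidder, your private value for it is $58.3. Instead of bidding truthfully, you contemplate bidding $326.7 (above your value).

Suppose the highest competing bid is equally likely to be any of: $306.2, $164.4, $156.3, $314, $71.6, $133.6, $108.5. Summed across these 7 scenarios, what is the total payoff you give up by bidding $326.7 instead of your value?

$846.5

The deviation costs you only when the competing bid falls strictly between $58.3 and $326.7; elsewhere both bids give the same outcome.
$306.2: truthful payoff $0, deviation payoff −$247.9 → loss $247.9.
$164.4: truthful payoff $0, deviation payoff −$106.1 → loss $106.1.
$156.3: truthful payoff $0, deviation payoff −$98 → loss $98.
$314: truthful payoff $0, deviation payoff −$255.7 → loss $255.7.
$71.6: truthful payoff $0, deviation payoff −$13.3 → loss $13.3.
$133.6: truthful payoff $0, deviation payoff −$75.3 → loss $75.3.
$108.5: truthful payoff $0, deviation payoff −$50.2 → loss $50.2.
Total loss = $247.9 + $106.1 + $98 + $255.7 + $13.3 + $75.3 + $50.2 = $846.5.
In a second-price auction your bid sets only whether you win, not what you pay, so bidding your true value is weakly dominant.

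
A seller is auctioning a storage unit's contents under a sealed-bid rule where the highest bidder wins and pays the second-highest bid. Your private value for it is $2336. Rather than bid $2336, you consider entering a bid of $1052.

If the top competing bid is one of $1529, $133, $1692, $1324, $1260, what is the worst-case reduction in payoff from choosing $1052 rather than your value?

$1076

$1529: truthful gives $807, deviation gives $0 → loss $807.
$133: same outcome either way → loss $0.
$1692: truthful gives $644, deviation gives $0 → loss $644.
$1324: truthful gives $1012, deviation gives $0 → loss $1012.
$1260: truthful gives $1076, deviation gives $0 → loss $1076.
Maximum loss: $1076.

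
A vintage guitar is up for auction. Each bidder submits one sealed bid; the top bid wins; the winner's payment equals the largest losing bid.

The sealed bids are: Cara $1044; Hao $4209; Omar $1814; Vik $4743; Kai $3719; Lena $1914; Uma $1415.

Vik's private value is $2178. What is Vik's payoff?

−$2031

Highest bid: Vik at $4743, so Vik wins.
Second-highest bid: Hao at $4209 — that is the price the winner pays.
Vik's payoff = value − price = $2178 − $4209 = −$2031.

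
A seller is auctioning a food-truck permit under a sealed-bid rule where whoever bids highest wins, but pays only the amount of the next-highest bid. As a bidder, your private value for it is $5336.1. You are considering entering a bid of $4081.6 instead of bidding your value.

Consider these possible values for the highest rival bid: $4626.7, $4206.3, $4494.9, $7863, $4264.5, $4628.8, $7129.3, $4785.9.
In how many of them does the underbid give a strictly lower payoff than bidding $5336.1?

6

The deviation hurts exactly when the highest competing bid lies strictly between $4081.6 and $5336.1 — underbidding then forfeits a profitable win.
$4626.7: inside the interval → strictly worse (loss $709.4).
$4206.3: inside the interval → strictly worse (loss $1129.8).
$4494.9: inside the interval → strictly worse (loss $841.2).
$7863: above both → same outcome either way.
$4264.5: inside the interval → strictly worse (loss $1071.6).
$4628.8: inside the interval → strictly worse (loss $707.3).
$7129.3: above both → same outcome either way.
$4785.9: inside the interval → strictly worse (loss $550.2).
Count: 6.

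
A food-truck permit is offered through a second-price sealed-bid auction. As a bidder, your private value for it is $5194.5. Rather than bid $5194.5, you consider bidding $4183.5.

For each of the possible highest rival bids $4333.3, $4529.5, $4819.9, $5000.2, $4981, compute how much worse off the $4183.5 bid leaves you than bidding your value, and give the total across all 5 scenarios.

The deviation costs you only when the competing bid falls strictly between $4183.5 and $5194.5; elsewhere both bids give the same outcome.
$4333.3: truthful payoff $861.2, deviation payoff $0 → loss $861.2.
$4529.5: truthful payoff $665, deviation payoff $0 → loss $665.
$4819.9: truthful payoff $374.6, deviation payoff $0 → loss $374.6.
$5000.2: truthful payoff $194.3, deviation payoff $0 → loss $194.3.
$4981: truthful payoff $213.5, deviation payoff $0 → loss $213.5.
Total loss = $861.2 + $665 + $374.6 + $194.3 + $213.5 = $2308.6.

$2308.6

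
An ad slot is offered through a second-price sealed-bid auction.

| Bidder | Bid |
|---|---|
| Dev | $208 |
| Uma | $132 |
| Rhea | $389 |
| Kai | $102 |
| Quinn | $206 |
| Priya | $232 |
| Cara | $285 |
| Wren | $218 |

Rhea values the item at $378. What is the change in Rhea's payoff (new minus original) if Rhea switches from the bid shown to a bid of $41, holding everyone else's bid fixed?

The highest bid among the other bidders is $285; Rhea's bid doesn't change that.
Original bid $389: Rhea is highest, pays the top rival bid $285; payoff $378 − $285 = $93.
Alternative bid $41: Rhea is not highest (top rival bid is $285); payoff $0.
Change in payoff = $0 − ($93) = −$93.

−$93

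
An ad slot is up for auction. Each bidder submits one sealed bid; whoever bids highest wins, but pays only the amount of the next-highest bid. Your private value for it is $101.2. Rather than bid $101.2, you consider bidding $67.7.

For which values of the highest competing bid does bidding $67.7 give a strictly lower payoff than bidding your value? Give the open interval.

($67.7, $101.2)

If the competing bid is below $67.7, both bids win at the same price — no difference.
If it is above $101.2, both bids lose — no difference.
If it lies strictly between $67.7 and $101.2, bidding your value wins at a price below your value (positive payoff) while bidding $67.7 loses (payoff 0).
So the deviation strictly hurts on the open interval ($67.7, $101.2).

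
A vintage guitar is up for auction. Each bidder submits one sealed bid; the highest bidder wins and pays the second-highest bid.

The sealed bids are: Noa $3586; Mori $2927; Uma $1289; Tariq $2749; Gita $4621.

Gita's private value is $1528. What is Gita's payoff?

−$2058

Highest bid: Gita at $4621, so Gita wins.
Second-highest bid: Noa at $3586 — that is the price the winner pays.
Gita's payoff = value − price = $1528 − $3586 = −$2058.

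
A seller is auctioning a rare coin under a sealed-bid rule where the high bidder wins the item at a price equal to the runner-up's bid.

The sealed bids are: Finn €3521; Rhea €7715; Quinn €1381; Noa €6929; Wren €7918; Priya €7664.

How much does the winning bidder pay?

Highest bid: Wren at €7918, so Wren wins.
Second-highest bid: Rhea at €7715 — that is the price the winner pays.

€7715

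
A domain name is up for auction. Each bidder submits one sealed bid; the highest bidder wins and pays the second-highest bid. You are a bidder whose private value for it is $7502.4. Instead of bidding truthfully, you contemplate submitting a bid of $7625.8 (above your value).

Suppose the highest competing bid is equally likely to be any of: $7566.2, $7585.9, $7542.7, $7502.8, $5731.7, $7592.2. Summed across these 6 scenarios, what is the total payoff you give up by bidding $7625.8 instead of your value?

$277.8

The deviation costs you only when the competing bid falls strictly between $7502.4 and $7625.8; elsewhere both bids give the same outcome.
$7566.2: truthful payoff $0, deviation payoff −$63.8 → loss $63.8.
$7585.9: truthful payoff $0, deviation payoff −$83.5 → loss $83.5.
$7542.7: truthful payoff $0, deviation payoff −$40.3 → loss $40.3.
$7502.8: truthful payoff $0, deviation payoff −$0.4 → loss $0.4.
$5731.7: outcomes coincide → loss $0.
$7592.2: truthful payoff $0, deviation payoff −$89.8 → loss $89.8.
Total loss = $63.8 + $83.5 + $40.3 + $0.4 + $89.8 = $277.8.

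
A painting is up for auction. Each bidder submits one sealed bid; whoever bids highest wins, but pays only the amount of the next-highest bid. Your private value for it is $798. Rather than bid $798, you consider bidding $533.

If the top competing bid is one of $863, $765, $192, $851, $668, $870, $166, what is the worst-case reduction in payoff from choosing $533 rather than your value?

$130

$863: same outcome either way → loss $0.
$765: truthful gives $33, deviation gives $0 → loss $33.
$192: same outcome either way → loss $0.
$851: same outcome either way → loss $0.
$668: truthful gives $130, deviation gives $0 → loss $130.
$870: same outcome either way → loss $0.
$166: same outcome either way → loss $0.
Maximum loss: $130.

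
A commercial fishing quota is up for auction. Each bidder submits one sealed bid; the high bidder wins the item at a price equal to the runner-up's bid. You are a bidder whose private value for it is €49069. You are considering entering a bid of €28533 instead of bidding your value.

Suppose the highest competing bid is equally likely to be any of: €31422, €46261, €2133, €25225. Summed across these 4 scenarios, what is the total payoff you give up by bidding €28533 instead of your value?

€20455

The deviation costs you only when the competing bid falls strictly between €28533 and €49069; elsewhere both bids give the same outcome.
€31422: truthful payoff €17647, deviation payoff €0 → loss €17647.
€46261: truthful payoff €2808, deviation payoff €0 → loss €2808.
€2133: outcomes coincide → loss €0.
€25225: outcomes coincide → loss €0.
Total loss = €17647 + €2808 = €20455.
In a second-price auction your bid sets only whether you win, not what you pay, so bidding your true value is weakly dominant.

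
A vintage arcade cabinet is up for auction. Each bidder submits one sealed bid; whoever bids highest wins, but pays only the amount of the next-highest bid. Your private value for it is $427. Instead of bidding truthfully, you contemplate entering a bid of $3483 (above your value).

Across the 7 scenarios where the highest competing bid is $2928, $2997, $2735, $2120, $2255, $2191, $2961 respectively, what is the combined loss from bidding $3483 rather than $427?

$15198

The deviation costs you only when the competing bid falls strictly between $427 and $3483; elsewhere both bids give the same outcome.
$2928: truthful payoff $0, deviation payoff −$2501 → loss $2501.
$2997: truthful payoff $0, deviation payoff −$2570 → loss $2570.
$2735: truthful payoff $0, deviation payoff −$2308 → loss $2308.
$2120: truthful payoff $0, deviation payoff −$1693 → loss $1693.
$2255: truthful payoff $0, deviation payoff −$1828 → loss $1828.
$2191: truthful payoff $0, deviation payoff −$1764 → loss $1764.
$2961: truthful payoff $0, deviation payoff −$2534 → loss $2534.
Total loss = $2501 + $2570 + $2308 + $1693 + $1828 + $1764 + $2534 = $15198.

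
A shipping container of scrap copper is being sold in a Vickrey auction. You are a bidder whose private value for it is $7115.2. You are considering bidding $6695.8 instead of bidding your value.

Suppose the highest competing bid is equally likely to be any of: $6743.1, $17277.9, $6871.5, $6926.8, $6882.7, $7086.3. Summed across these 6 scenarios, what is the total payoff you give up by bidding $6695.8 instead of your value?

$1065.6

The deviation costs you only when the competing bid falls strictly between $6695.8 and $7115.2; elsewhere both bids give the same outcome.
$6743.1: truthful payoff $372.1, deviation payoff $0 → loss $372.1.
$17277.9: outcomes coincide → loss $0.
$6871.5: truthful payoff $243.7, deviation payoff $0 → loss $243.7.
$6926.8: truthful payoff $188.4, deviation payoff $0 → loss $188.4.
$6882.7: truthful payoff $232.5, deviation payoff $0 → loss $232.5.
$7086.3: truthful payoff $28.9, deviation payoff $0 → loss $28.9.
Total loss = $372.1 + $243.7 + $188.4 + $232.5 + $28.9 = $1065.6.
Truthful bidding weakly dominates here: raising your bid can only win items priced above your value, and lowering it can only forfeit items priced below.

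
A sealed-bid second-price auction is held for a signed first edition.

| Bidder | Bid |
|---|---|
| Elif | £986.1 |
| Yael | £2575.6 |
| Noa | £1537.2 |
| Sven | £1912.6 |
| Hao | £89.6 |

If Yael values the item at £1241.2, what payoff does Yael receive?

Highest bid: Yael at £2575.6, so Yael wins.
Second-highest bid: Sven at £1912.6 — that is the price the winner pays.
Yael's payoff = value − price = £1241.2 − £1912.6 = −£671.4.

−£671.4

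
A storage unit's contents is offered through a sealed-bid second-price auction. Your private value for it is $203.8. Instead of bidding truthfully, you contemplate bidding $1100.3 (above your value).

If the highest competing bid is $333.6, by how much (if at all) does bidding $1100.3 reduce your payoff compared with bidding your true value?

Bidding your value $203.8: you lose (since $203.8 < $333.6). Payoff $0.
Bidding $1100.3: you win and pay $333.6. Payoff $203.8 − $333.6 = −$129.8.
The competing bid $333.6 lies between your value and your inflated bid, so overbidding wins an item priced above your value.
Loss from deviating = $0 − (−$129.8) = $129.8.

$129.8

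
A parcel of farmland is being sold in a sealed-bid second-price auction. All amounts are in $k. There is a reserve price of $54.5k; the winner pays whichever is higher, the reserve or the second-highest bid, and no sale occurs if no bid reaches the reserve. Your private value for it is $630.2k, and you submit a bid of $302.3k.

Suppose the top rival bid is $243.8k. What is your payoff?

$386.4k

Your bid $302.3k is the highest and exceeds the reserve.
Price = max(second-highest bid, reserve) = max($243.8k, $54.5k) = $243.8k.
Payoff = $630.2k − $243.8k = $386.4k.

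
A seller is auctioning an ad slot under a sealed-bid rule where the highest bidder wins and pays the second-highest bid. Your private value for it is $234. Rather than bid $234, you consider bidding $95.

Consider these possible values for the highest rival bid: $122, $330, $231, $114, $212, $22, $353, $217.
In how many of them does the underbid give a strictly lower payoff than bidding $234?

5

The deviation hurts exactly when the highest competing bid lies strictly between $95 and $234 — underbidding then forfeits a profitable win.
$122: inside the interval → strictly worse (loss $112).
$330: above both → same outcome either way.
$231: inside the interval → strictly worse (loss $3).
$114: inside the interval → strictly worse (loss $120).
$212: inside the interval → strictly worse (loss $22).
$22: below both → same outcome either way.
$353: above both → same outcome either way.
$217: inside the interval → strictly worse (loss $17).
Count: 5.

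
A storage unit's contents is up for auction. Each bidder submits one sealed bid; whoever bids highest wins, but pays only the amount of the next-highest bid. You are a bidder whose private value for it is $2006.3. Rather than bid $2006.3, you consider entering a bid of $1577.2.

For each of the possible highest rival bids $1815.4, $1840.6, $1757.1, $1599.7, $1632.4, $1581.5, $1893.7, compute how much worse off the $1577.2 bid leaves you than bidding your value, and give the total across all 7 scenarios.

The deviation costs you only when the competing bid falls strictly between $1577.2 and $2006.3; elsewhere both bids give the same outcome.
$1815.4: truthful payoff $190.9, deviation payoff $0 → loss $190.9.
$1840.6: truthful payoff $165.7, deviation payoff $0 → loss $165.7.
$1757.1: truthful payoff $249.2, deviation payoff $0 → loss $249.2.
$1599.7: truthful payoff $406.6, deviation payoff $0 → loss $406.6.
$1632.4: truthful payoff $373.9, deviation payoff $0 → loss $373.9.
$1581.5: truthful payoff $424.8, deviation payoff $0 → loss $424.8.
$1893.7: truthful payoff $112.6, deviation payoff $0 → loss $112.6.
Total loss = $190.9 + $165.7 + $249.2 + $406.6 + $373.9 + $424.8 + $112.6 = $1923.7.

$1923.7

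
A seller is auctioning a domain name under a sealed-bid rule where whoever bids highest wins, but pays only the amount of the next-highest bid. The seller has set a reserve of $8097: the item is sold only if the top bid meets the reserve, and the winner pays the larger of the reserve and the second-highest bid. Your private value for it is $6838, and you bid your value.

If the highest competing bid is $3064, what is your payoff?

Your bid $6838 is the highest bid but falls below the reserve $8097, so the item goes unsold. Payoff $0.

$0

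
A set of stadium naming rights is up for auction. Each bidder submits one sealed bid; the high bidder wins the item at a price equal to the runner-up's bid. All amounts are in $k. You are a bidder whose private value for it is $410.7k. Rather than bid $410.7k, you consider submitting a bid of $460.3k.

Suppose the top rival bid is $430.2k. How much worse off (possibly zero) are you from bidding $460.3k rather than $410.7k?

Bidding your value $410.7k: you lose (since $410.7k < $430.2k). Payoff $0k.
Bidding $460.3k: you win and pay $430.2k. Payoff $410.7k − $430.2k = −$19.5k.
The competing bid $430.2k lies between your value and your inflated bid, so overbidding wins an item priced above your value.
Loss from deviating = $0k − (−$19.5k) = $19.5k.

$19.5k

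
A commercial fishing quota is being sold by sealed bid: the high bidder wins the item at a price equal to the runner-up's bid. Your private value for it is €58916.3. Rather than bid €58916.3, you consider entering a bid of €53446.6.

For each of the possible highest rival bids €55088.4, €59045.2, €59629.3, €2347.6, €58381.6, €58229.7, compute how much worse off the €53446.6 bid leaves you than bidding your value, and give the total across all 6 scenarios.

€5049.2

The deviation costs you only when the competing bid falls strictly between €53446.6 and €58916.3; elsewhere both bids give the same outcome.
€55088.4: truthful payoff €3827.9, deviation payoff €0 → loss €3827.9.
€59045.2: outcomes coincide → loss €0.
€59629.3: outcomes coincide → loss €0.
€2347.6: outcomes coincide → loss €0.
€58381.6: truthful payoff €534.7, deviation payoff €0 → loss €534.7.
€58229.7: truthful payoff €686.6, deviation payoff €0 → loss €686.6.
Total loss = €3827.9 + €534.7 + €686.6 = €5049.2.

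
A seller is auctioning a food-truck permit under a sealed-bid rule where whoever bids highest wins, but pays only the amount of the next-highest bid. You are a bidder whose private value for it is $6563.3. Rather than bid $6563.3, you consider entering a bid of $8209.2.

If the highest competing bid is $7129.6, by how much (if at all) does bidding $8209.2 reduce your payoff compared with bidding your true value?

Bidding your value $6563.3: you lose (since $6563.3 < $7129.6). Payoff $0.
Bidding $8209.2: you win and pay $7129.6. Payoff $6563.3 − $7129.6 = −$566.3.
The competing bid $7129.6 lies between your value and your inflated bid, so overbidding wins an item priced above your value.
Loss from deviating = $0 − (−$566.3) = $566.3.
Because the price is fixed by the runner-up's bid, deviating from your value can only change a good outcome into a bad one — never the reverse.

$566.3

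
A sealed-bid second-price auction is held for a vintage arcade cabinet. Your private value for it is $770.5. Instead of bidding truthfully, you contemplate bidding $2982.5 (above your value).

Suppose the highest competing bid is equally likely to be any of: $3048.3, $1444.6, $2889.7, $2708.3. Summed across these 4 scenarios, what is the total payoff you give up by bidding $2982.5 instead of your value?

$4731.1

The deviation costs you only when the competing bid falls strictly between $770.5 and $2982.5; elsewhere both bids give the same outcome.
$3048.3: outcomes coincide → loss $0.
$1444.6: truthful payoff $0, deviation payoff −$674.1 → loss $674.1.
$2889.7: truthful payoff $0, deviation payoff −$2119.2 → loss $2119.2.
$2708.3: truthful payoff $0, deviation payoff −$1937.8 → loss $1937.8.
Total loss = $674.1 + $2119.2 + $1937.8 = $4731.1.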